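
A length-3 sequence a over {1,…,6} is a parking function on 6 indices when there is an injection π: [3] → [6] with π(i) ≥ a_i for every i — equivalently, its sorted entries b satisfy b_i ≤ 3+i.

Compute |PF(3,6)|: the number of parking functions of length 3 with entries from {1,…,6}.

196

Count = (6+1−3)·(6+1)^{3−1} = 4×49 = 196 (Pollak)
Example (1,3,4) → sorted (1,3,4): b_i ≤ 3+i ∀i, a PF.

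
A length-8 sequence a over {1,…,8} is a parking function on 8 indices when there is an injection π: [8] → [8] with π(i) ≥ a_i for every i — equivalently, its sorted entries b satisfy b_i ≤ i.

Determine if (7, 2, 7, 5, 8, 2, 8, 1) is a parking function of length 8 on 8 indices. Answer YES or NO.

NO

Sorted: b = (1, 2, 2, 5, 7, 7, 8, 8).
  b_1=1 ≤ 1
  b_2=2 ≤ 2
  b_3=2 ≤ 3
  b_4=5 > 4
  fails at i=4 ⇒ NO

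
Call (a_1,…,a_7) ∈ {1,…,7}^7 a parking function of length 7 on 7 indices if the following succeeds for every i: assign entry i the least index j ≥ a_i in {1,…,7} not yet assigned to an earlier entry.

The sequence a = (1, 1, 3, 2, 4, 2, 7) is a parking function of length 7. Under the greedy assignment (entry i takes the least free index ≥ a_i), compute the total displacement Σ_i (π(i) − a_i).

Σπ = 28 ({1..7} each once); Σa = 1+1+3+2+4+2+7 = 20; disp = 28−20 = 8.

8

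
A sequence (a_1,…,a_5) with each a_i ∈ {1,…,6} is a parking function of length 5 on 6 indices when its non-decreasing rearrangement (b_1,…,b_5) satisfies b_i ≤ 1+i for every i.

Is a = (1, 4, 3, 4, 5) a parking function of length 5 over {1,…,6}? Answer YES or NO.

Order a: b = (1, 3, 4, 4, 5).
  b_1=1 ≤ 2
  b_2=3 ≤ 3
  b_3=4 ≤ 4
  b_4=4 ≤ 5
  b_5=5 ≤ 6
All bounds hold ⇒ YES

YES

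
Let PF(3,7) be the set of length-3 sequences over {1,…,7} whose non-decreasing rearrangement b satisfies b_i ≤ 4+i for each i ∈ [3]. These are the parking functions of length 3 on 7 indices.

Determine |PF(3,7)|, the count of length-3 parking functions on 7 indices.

320

|PF| = (7+1−3)·(7+1)^{3−1} = 5 · 64 = 320
Check (3,7,6) → sorted (3,6,7): b_i ≤ 4+i ∀i, a PF.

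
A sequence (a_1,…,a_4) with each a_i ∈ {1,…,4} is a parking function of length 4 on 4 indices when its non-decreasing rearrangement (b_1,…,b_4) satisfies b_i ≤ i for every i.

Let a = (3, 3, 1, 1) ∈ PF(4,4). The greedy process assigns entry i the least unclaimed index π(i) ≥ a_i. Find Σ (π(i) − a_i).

Σπ = 4·5/2 = 10 (π permutes [4]); Σa = 3+3+1+1 = 8; disp = 10−8 = 2.

2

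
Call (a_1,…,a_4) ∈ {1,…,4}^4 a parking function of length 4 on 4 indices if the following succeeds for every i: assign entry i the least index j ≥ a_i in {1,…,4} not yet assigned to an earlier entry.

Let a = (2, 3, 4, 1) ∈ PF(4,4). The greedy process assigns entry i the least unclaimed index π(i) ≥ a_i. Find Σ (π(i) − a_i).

Σπ = 4·5/2 = 10 (π permutes [4]); Σa = 2+3+4+1 = 10; disp = 10−10 = 0.

0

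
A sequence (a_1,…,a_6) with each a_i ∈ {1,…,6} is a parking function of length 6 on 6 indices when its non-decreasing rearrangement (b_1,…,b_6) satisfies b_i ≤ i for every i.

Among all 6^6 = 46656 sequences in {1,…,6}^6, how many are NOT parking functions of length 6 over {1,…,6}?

|PF| = (6−6+1)·(6+1)^(6−1) = 1 · 16807 = 16807
Example (2,4,4,5,6,6) → sorted (2,4,4,5,6,6): b_1=2>1, not a PF.
6^6 − 16807 = 46656 − 16807 = 29849

29849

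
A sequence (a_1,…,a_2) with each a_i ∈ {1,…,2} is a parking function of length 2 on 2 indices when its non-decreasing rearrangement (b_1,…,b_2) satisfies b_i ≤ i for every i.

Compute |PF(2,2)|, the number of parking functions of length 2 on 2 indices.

3

Count = (2−2+1)·(2+1)^(2−1) = 1×3 = 3 (Pollak)
Check (1,1) → sorted (1,1): b_i ≤ i ∀i, a PF.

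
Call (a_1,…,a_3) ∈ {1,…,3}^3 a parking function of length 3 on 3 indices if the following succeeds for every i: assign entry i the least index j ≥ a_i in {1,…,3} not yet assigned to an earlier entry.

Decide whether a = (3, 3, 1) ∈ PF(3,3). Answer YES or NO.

Order a: b = (1, 3, 3).
  b_1=1 ≤ 1
  b_2=3 > 2
  fails at i=2 ⇒ NO

NO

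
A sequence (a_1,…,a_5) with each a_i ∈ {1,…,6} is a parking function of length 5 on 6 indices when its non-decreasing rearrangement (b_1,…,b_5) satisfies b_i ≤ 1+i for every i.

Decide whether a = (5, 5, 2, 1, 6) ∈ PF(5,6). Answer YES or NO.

NO

Rearranged: b = (1, 2, 5, 5, 6).
  b_1=1 ≤ 2
  b_2=2 ≤ 3
  b_3=5 > 4
  fails at i=3 ⇒ NO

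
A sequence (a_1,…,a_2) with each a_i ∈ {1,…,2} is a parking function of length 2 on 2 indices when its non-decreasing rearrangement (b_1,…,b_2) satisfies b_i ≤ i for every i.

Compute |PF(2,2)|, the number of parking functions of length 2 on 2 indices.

|PF| = 1·3^1 = 1×3 = 3 (Pollak)
One tuple (1,2) → sorted (1,2): b_i ≤ i ∀i, a PF.

3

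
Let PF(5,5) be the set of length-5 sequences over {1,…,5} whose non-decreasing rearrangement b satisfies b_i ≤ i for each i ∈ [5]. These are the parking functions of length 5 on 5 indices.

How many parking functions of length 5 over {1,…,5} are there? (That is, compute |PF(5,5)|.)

1296

|PF(5,5)| = 1·6^4 = 1 · 1296 = 1296 [KW]
Example (3,1,1,4,1) → sorted (1,1,1,3,4): b_i ≤ i ∀i, a PF.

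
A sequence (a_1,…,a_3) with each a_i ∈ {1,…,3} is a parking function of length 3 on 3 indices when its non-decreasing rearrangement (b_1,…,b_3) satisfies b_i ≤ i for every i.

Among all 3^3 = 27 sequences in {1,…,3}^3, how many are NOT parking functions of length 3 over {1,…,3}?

11

Count = (4−3)·4^(3−1) = 1 · 16 = 16 [KW]
Check (3,1,3) → sorted (1,3,3): b_2=3>2, not a PF.
3^3 − 16 = 27 − 16 = 11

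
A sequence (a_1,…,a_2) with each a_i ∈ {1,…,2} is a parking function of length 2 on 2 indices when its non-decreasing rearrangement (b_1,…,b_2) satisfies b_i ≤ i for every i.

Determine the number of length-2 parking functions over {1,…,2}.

#PF = (2+1−2)·(2+1)^{2−1} = 1·3 = 3 (Pollak)
Example (2,1) → sorted (1,2): b_i ≤ i ∀i, a PF.

3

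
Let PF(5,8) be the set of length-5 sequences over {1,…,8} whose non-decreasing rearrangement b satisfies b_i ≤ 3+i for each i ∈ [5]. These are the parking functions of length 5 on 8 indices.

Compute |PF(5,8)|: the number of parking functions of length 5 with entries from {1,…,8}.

Count = (9−5)·9^(5−1) = 4×6561 = 26244
E.g. (4,3,7,2,1) → sorted (1,2,3,4,7): b_i ≤ 3+i ∀i, a PF.

26244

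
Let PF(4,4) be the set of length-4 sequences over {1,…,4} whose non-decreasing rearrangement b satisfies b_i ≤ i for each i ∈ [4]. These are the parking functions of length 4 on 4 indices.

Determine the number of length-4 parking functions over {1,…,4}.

#PF = (5−4)·5^(4−1) = 1×125 = 125
One tuple (4,3,1,1) → sorted (1,1,3,4): b_i ≤ i ∀i, a PF.

125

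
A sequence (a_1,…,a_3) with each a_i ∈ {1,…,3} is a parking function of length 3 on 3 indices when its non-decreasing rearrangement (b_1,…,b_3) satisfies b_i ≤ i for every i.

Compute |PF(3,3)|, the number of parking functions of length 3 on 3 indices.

Count = (3+1−3)·(3+1)^{3−1} = 1 · 16 = 16
One tuple (2,1,3) → sorted (1,2,3): b_i ≤ i ∀i, a PF.

16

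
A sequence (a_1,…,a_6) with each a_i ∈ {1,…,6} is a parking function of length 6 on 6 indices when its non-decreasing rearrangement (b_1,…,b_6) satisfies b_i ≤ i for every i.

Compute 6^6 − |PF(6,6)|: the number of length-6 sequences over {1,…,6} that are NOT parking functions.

29849

Count = (7−6)·7^(6−1) = 1×16807 = 16807
E.g. (5,1,1,3,6,5) → sorted (1,1,3,5,5,6): b_4=5>4, not a PF.
So 46656 − 16807 = 29849 fail.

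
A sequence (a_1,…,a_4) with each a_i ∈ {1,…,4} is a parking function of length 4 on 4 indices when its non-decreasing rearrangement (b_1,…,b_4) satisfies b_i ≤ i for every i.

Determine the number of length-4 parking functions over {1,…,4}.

125

|PF| = 1·5^3 = 1 · 125 = 125
Example (1,1,1,1) → sorted (1,1,1,1): b_i ≤ i ∀i, a PF.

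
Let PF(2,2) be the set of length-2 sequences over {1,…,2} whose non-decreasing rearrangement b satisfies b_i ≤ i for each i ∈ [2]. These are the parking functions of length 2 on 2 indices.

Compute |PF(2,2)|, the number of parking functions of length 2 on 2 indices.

|PF(2,2)| = (3−2)·3^(2−1) = 1×3 = 3 (Pollak)
One tuple (1,2) → sorted (1,2): b_i ≤ i ∀i, a PF.

3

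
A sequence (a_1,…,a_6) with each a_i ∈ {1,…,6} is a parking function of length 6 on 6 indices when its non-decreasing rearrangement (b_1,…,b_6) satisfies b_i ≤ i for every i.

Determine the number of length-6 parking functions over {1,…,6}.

16807

Count = (7−6)·7^(6−1) = 1 · 16807 = 16807
One tuple (1,1,3,2,3,5) → sorted (1,1,2,3,3,5): b_i ≤ i ∀i, a PF.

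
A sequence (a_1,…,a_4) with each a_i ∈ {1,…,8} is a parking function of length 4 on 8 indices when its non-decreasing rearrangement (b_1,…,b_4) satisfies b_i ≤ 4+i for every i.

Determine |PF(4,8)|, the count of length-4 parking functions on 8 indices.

#PF = (8+1−4)·(8+1)^{4−1} = 5 · 729 = 3645 [KW]
Example (4,4,7,4) → sorted (4,4,4,7): b_i ≤ 4+i ∀i, a PF.

3645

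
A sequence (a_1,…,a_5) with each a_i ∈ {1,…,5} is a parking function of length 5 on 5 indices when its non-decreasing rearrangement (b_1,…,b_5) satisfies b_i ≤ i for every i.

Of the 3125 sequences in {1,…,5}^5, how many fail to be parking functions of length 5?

1829

#PF = (5−5+1)·(5+1)^(5−1) = 1·1296 = 1296 (Konheim–Weiss)
E.g. (4,5,5,5,3) → sorted (3,4,5,5,5): b_1=3>1, not a PF.
Total 3125; non-PF = 3125−1296 = 1829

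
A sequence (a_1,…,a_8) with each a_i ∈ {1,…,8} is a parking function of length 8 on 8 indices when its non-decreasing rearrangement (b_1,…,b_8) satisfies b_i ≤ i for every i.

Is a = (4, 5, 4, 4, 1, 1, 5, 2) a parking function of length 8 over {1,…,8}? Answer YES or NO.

Sorted: b = (1, 1, 2, 4, 4, 4, 5, 5).
  b_1=1 ≤ 1
  b_2=1 ≤ 2
  b_3=2 ≤ 3
  b_4=4 ≤ 4
  b_5=4 ≤ 5
  b_6=4 ≤ 6
  b_7=5 ≤ 7
  b_8=5 ≤ 8
All bounds hold ⇒ YES

YES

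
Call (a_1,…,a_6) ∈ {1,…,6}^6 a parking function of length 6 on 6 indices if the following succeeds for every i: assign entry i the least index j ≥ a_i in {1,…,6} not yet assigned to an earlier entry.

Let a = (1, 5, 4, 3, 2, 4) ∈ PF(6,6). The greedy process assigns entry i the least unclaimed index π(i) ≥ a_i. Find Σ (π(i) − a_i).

Σπ = 21 ({1..6} each once); Σa = 1+5+4+3+2+4 = 19; disp = 21−19 = 2.

2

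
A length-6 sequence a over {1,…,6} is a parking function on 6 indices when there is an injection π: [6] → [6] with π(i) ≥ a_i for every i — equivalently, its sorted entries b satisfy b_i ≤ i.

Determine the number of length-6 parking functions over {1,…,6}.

16807

|PF(6,6)| = (7−6)·7^(6−1) = 1·16807 = 16807
Check (2,2,4,1,3,5) → sorted (1,2,2,3,4,5): b_i ≤ i ∀i, a PF.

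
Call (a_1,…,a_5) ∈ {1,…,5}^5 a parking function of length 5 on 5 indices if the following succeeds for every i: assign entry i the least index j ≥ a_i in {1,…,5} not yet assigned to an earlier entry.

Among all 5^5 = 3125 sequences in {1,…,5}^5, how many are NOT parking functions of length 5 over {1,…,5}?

1829

|PF| = (6−5)·6^(5−1) = 1×1296 = 1296 [KW]
Check (3,4,5,5,2) → sorted (2,3,4,5,5): b_1=2>1, not a PF.
So 3125 − 1296 = 1829 fail.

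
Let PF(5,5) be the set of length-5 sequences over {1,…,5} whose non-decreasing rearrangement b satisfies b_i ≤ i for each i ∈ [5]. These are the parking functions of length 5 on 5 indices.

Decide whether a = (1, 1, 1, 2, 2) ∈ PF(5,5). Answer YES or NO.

YES

Rearranged: b = (1, 1, 1, 2, 2).
  b_1=1 ≤ 1
  b_2=1 ≤ 2
  b_3=1 ≤ 3
  b_4=2 ≤ 4
  b_5=2 ≤ 5
All bounds hold ⇒ YES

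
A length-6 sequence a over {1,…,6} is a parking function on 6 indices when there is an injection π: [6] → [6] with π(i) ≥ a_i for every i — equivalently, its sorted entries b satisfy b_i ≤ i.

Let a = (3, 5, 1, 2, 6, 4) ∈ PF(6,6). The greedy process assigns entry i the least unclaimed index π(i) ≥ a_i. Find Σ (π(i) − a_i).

0

Σπ = 6·7/2 = 21 (π permutes [6]); Σa = 3+5+1+2+6+4 = 21; disp = 21−21 = 0.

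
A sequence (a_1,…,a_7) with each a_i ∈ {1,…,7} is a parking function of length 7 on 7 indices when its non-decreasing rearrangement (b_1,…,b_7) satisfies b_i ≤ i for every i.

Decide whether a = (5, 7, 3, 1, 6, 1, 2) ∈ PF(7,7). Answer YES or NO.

Order a: b = (1, 1, 2, 3, 5, 6, 7).
  b_1=1 ≤ 1
  b_2=1 ≤ 2
  b_3=2 ≤ 3
  b_4=3 ≤ 4
  b_5=5 ≤ 5
  b_6=6 ≤ 6
  b_7=7 ≤ 7
All bounds hold ⇒ YES

YES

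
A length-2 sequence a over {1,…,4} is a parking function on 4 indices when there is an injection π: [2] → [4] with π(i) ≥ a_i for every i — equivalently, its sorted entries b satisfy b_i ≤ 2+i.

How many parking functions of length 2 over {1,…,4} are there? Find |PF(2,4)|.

15

|PF| = (5−2)·5^(2−1) = 3 · 5 = 15 [KW]
One tuple (2,2) → sorted (2,2): b_i ≤ 2+i ∀i, a PF.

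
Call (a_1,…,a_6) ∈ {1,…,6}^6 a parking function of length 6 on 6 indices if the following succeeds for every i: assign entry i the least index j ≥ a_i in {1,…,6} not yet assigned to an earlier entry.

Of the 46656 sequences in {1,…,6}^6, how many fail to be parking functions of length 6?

29849

|PF(6,6)| = (7−6)·7^(6−1) = 1×16807 = 16807 (Konheim–Weiss)
One tuple (3,4,6,5,6,3) → sorted (3,3,4,5,6,6): b_1=3>1, not a PF.
6^6 − 16807 = 46656 − 16807 = 29849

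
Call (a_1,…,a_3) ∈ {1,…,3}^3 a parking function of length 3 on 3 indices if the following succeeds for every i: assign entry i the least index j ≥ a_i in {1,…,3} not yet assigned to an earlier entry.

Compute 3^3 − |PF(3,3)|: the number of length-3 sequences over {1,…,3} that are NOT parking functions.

|PF(3,3)| = 1·4^2 = 1·16 = 16 (Pollak)
Check (2,2,2) → sorted (2,2,2): b_1=2>1, not a PF.
3^3 − 16 = 27 − 16 = 11

11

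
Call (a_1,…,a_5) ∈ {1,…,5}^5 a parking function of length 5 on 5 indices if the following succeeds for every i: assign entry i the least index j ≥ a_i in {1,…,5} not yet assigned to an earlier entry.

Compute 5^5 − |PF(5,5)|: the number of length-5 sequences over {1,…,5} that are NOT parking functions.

|PF| = 1·6^4 = 1×1296 = 1296 (Pollak)
Check (5,5,4,5,5) → sorted (4,5,5,5,5): b_1=4>1, not a PF.
Total 3125; non-PF = 3125−1296 = 1829

1829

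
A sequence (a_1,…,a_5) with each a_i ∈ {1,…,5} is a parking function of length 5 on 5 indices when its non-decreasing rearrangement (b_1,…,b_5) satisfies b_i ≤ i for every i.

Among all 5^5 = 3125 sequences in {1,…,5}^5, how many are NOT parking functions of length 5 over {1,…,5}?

1829

#PF = 1·6^4 = 1×1296 = 1296 (Konheim–Weiss)
Example (5,3,5,4,5) → sorted (3,4,5,5,5): b_1=3>1, not a PF.
Total 3125; non-PF = 3125−1296 = 1829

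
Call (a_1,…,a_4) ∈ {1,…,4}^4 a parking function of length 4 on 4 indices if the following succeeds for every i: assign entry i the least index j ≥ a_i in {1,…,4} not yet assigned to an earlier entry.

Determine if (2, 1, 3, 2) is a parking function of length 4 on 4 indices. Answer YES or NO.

YES

Order a: b = (1, 2, 2, 3).
  b_1=1 ≤ 1
  b_2=2 ≤ 2
  b_3=2 ≤ 3
  b_4=3 ≤ 4
All bounds hold ⇒ YES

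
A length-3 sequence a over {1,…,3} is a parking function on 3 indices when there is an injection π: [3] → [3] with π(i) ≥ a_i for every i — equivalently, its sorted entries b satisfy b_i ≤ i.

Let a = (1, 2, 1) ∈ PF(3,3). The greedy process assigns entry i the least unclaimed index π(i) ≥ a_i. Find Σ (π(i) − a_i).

Σπ = 6 ({1..3} each once); Σa = 1+2+1 = 4; disp = 6−4 = 2.

2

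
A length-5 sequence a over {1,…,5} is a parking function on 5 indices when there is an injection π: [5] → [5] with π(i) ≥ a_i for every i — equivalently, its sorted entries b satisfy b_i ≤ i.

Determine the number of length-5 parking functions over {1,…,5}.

#PF = 1·6^4 = 1×1296 = 1296 (Konheim–Weiss)
Example (1,2,2,5,1) → sorted (1,1,2,2,5): b_i ≤ i ∀i, a PF.

1296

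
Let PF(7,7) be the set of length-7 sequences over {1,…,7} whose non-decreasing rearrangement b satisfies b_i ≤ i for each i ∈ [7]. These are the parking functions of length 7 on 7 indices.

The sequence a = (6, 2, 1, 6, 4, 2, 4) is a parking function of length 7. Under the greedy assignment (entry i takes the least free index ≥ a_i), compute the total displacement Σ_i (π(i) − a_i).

Σπ = 7·8/2 = 28 (π permutes [7]); Σa = 6+2+1+6+4+2+4 = 25; disp = 28−25 = 3.

3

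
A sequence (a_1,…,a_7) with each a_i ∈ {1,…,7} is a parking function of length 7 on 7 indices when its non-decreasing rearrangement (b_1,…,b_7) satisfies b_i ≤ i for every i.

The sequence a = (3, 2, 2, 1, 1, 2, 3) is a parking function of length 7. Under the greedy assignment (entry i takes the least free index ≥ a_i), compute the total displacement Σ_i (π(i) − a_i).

14

Σπ(i) = 1+…+7 = 28; Σa = 3+2+2+1+1+2+3 = 14; disp = 28−14 = 14.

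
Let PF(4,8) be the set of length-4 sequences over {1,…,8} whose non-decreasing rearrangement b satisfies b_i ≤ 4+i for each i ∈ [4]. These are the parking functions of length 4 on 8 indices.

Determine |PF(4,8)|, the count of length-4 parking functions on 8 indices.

3645

Count = 5·9^3 = 5×729 = 3645 [KW]
One tuple (7,2,5,5) → sorted (2,5,5,7): b_i ≤ 4+i ∀i, a PF.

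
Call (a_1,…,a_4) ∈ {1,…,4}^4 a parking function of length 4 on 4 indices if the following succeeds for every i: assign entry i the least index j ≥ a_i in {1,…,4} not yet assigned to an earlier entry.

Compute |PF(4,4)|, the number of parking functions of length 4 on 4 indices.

125

|PF| = 1·5^3 = 1 · 125 = 125 (Konheim–Weiss)
E.g. (4,1,1,1) → sorted (1,1,1,4): b_i ≤ i ∀i, a PF.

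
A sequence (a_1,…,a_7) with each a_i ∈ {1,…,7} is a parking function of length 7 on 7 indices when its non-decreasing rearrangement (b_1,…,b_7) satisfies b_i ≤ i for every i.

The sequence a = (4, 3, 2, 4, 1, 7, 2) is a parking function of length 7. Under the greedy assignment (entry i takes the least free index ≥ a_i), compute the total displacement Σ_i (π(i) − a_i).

5

Σπ(i) = 1+…+7 = 28; Σa = 4+3+2+4+1+7+2 = 23; disp = 28−23 = 5.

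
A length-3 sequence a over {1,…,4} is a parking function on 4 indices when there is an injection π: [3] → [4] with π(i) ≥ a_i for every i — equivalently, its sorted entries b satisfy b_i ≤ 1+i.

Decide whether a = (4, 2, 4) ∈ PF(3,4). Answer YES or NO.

NO

Order a: b = (2, 4, 4).
  b_1=2 ≤ 2
  b_2=4 > 3
  fails at i=2 ⇒ NO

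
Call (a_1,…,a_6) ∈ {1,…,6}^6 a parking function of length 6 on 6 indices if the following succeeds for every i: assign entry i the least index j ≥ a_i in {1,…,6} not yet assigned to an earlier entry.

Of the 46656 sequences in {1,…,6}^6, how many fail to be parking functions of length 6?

29849

|PF(6,6)| = 1·7^5 = 1 · 16807 = 16807
Check (6,3,5,3,6,6) → sorted (3,3,5,6,6,6): b_1=3>1, not a PF.
So 46656 − 16807 = 29849 fail.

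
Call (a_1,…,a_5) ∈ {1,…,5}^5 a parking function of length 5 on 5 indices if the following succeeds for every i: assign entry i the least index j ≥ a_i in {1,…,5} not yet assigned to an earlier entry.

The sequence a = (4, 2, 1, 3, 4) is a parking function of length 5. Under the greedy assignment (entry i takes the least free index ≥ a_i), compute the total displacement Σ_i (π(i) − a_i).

1

Σπ(i) = 1+…+5 = 15; Σa = 4+2+1+3+4 = 14; disp = 15−14 = 1.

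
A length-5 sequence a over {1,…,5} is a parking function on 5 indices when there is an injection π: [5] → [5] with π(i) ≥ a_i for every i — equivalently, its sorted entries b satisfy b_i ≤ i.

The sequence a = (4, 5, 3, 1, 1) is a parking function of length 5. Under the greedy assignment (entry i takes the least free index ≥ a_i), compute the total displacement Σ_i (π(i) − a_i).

Σπ = 5·6/2 = 15 (π permutes [5]); Σa = 4+5+3+1+1 = 14; disp = 15−14 = 1.

1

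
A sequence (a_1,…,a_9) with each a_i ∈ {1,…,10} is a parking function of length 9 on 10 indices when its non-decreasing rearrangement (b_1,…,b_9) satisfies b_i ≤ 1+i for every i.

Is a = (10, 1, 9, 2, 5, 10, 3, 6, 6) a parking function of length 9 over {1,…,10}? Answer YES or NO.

Rearranged: b = (1, 2, 3, 5, 6, 6, 9, 10, 10).
  b_1=1 ≤ 2
  b_2=2 ≤ 3
  b_3=3 ≤ 4
  b_4=5 ≤ 5
  b_5=6 ≤ 6
  b_6=6 ≤ 7
  b_7=9 > 8
  fails at i=7 ⇒ NO

NO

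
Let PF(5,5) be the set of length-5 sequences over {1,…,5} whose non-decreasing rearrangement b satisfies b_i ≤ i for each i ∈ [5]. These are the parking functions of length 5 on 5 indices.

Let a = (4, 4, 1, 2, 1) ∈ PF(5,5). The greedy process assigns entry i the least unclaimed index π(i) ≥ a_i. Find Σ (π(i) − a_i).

3

Σπ = 15 ({1..5} each once); Σa = 4+4+1+2+1 = 12; disp = 15−12 = 3.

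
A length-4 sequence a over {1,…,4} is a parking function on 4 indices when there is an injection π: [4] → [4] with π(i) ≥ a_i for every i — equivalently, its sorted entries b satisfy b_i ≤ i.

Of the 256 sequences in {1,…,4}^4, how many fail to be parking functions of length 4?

Count = (4−4+1)·(4+1)^(4−1) = 1×125 = 125 (Pollak)
One tuple (3,4,2,4) → sorted (2,3,4,4): b_1=2>1, not a PF.
4^4 − 125 = 256 − 125 = 131

131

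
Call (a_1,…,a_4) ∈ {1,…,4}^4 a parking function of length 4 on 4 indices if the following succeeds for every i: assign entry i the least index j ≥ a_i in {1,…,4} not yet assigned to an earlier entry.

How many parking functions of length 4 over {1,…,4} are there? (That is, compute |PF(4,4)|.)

Count = 1·5^3 = 1×125 = 125 [KW]
Example (1,1,2,4) → sorted (1,1,2,4): b_i ≤ i ∀i, a PF.

125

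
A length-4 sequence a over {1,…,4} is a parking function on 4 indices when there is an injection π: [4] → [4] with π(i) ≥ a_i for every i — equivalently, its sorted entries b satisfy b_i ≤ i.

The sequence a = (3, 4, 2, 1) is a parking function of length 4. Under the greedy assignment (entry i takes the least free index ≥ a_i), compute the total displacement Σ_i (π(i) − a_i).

Σπ(i) = 1+…+4 = 10; Σa = 3+4+2+1 = 10; disp = 10−10 = 0.

0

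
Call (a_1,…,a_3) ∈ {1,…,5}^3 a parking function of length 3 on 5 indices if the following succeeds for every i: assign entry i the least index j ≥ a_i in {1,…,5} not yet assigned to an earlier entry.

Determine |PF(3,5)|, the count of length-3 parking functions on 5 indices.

108

|PF(3,5)| = (5−3+1)·(5+1)^(3−1) = 3×36 = 108 [KW]
One tuple (2,2,2) → sorted (2,2,2): b_i ≤ 2+i ∀i, a PF.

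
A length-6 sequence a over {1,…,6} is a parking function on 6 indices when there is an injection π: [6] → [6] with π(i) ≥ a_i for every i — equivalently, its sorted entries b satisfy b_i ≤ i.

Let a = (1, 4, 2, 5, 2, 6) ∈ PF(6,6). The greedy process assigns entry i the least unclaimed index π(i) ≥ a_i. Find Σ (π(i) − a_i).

Σπ(i) = 1+…+6 = 21; Σa = 1+4+2+5+2+6 = 20; disp = 21−20 = 1.

1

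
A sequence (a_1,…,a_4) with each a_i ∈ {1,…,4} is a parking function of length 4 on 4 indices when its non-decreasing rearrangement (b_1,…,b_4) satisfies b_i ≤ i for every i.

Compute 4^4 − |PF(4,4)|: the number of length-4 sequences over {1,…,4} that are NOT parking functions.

131

|PF(4,4)| = (4−4+1)·(4+1)^(4−1) = 1×125 = 125 [KW]
Check (4,4,4,4) → sorted (4,4,4,4): b_1=4>1, not a PF.
So 256 − 125 = 131 fail.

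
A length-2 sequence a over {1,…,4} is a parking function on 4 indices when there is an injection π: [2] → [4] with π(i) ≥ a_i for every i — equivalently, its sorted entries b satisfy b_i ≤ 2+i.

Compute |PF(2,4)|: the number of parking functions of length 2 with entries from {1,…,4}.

|PF| = (4−2+1)·(4+1)^(2−1) = 3·5 = 15 (Konheim–Weiss)
Example (1,4) → sorted (1,4): b_i ≤ 2+i ∀i, a PF.

15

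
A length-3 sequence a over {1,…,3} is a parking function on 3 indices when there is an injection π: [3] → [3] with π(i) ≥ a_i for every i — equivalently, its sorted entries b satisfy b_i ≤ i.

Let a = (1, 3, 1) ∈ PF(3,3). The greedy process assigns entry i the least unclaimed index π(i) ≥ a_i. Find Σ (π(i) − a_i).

Σπ = 6 ({1..3} each once); Σa = 1+3+1 = 5; disp = 6−5 = 1.

1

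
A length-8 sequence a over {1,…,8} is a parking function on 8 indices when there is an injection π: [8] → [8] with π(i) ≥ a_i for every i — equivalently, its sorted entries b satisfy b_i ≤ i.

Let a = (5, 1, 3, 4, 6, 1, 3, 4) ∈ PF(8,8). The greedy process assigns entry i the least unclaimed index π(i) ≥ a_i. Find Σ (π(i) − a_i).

9

Σπ = 36 ({1..8} each once); Σa = 5+1+3+4+6+1+3+4 = 27; disp = 36−27 = 9.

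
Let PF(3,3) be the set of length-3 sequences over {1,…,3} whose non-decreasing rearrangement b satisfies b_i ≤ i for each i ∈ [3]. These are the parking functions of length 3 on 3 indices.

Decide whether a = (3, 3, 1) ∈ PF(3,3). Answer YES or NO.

Order a: b = (1, 3, 3).
  b_1=1 ≤ 1
  b_2=3 > 2
  fails at i=2 ⇒ NO

NO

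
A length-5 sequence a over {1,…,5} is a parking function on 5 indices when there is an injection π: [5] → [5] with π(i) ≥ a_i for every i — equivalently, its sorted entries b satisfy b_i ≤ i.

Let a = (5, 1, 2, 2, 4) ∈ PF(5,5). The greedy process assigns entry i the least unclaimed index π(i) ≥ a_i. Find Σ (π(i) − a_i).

1

Σπ = 15 ({1..5} each once); Σa = 5+1+2+2+4 = 14; disp = 15−14 = 1.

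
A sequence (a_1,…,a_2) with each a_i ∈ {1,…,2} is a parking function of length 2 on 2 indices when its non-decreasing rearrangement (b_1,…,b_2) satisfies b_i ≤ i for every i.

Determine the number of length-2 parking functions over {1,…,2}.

3

#PF = 1·3^1 = 1·3 = 3
E.g. (1,1) → sorted (1,1): b_i ≤ i ∀i, a PF.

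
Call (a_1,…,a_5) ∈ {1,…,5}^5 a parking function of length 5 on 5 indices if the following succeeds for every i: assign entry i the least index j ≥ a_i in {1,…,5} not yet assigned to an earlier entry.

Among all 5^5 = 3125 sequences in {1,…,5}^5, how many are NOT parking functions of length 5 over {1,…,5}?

1829

|PF(5,5)| = 1·6^4 = 1×1296 = 1296 (Pollak)
Example (5,5,1,3,5) → sorted (1,3,5,5,5): b_2=3>2, not a PF.
Total 3125; non-PF = 3125−1296 = 1829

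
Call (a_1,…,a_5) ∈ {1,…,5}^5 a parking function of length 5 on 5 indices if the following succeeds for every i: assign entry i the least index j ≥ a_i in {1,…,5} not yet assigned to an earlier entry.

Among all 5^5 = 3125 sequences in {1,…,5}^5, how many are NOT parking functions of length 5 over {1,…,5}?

#PF = (6−5)·6^(5−1) = 1×1296 = 1296 (Konheim–Weiss)
One tuple (3,3,4,2,3) → sorted (2,3,3,3,4): b_1=2>1, not a PF.
So 3125 − 1296 = 1829 fail.

1829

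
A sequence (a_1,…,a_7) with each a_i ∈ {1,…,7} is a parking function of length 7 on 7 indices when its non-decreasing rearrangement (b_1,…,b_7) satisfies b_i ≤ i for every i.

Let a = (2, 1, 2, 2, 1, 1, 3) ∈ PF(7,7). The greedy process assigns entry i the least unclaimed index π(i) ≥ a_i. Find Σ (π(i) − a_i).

Σπ(i) = 1+…+7 = 28; Σa = 2+1+2+2+1+1+3 = 12; disp = 28−12 = 16.

16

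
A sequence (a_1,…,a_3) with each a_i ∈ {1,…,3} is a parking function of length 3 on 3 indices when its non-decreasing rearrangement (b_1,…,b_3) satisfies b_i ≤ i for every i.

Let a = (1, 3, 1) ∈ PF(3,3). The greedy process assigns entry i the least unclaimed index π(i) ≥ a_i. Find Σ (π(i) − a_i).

Σπ = 6 ({1..3} each once); Σa = 1+3+1 = 5; disp = 6−5 = 1.

1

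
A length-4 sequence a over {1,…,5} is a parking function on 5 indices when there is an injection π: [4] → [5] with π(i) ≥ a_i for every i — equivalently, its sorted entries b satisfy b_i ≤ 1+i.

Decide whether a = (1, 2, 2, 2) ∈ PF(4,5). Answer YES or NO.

Sorted: b = (1, 2, 2, 2).
  b_1=1 ≤ 2
  b_2=2 ≤ 3
  b_3=2 ≤ 4
  b_4=2 ≤ 5
All bounds hold ⇒ YES

YES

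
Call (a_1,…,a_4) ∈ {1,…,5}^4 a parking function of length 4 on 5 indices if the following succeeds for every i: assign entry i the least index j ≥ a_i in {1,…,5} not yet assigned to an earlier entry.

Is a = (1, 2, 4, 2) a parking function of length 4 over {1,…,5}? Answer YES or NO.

YES

Sorted: b = (1, 2, 2, 4).
  b_1=1 ≤ 2
  b_2=2 ≤ 3
  b_3=2 ≤ 4
  b_4=4 ≤ 5
All bounds hold ⇒ YES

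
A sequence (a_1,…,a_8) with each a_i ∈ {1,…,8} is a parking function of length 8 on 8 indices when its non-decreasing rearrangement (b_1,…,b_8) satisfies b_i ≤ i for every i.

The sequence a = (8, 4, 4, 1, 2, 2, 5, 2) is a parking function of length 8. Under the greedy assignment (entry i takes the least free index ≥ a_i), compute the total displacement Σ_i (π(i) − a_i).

Σπ(i) = 1+…+8 = 36; Σa = 8+4+4+1+2+2+5+2 = 28; disp = 36−28 = 8.

8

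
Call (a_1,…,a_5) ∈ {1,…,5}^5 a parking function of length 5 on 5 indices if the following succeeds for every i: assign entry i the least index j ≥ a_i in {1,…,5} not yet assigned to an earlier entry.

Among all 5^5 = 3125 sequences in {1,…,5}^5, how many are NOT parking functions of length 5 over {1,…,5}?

|PF(5,5)| = (6−5)·6^(5−1) = 1×1296 = 1296 [KW]
Example (4,1,3,3,4) → sorted (1,3,3,4,4): b_2=3>2, not a PF.
Total 3125; non-PF = 3125−1296 = 1829

1829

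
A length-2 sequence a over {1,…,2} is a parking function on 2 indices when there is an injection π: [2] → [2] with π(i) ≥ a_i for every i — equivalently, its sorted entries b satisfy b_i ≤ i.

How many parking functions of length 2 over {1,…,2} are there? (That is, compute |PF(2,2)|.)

3

Count = (2−2+1)·(2+1)^(2−1) = 1×3 = 3 (Pollak)
One tuple (1,2) → sorted (1,2): b_i ≤ i ∀i, a PF.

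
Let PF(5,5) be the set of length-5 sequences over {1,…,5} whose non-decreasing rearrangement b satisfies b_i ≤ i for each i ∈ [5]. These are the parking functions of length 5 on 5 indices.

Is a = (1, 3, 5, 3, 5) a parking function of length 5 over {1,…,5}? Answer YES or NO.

NO

Sorted: b = (1, 3, 3, 5, 5).
  b_1=1 ≤ 1
  b_2=3 > 2
  fails at i=2 ⇒ NO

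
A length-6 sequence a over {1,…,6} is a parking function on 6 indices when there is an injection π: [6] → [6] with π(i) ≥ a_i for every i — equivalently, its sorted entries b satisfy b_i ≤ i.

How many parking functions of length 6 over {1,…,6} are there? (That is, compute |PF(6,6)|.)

16807

|PF| = (6−6+1)·(6+1)^(6−1) = 1 · 16807 = 16807 (Pollak)
Example (4,3,5,1,6,1) → sorted (1,1,3,4,5,6): b_i ≤ i ∀i, a PF.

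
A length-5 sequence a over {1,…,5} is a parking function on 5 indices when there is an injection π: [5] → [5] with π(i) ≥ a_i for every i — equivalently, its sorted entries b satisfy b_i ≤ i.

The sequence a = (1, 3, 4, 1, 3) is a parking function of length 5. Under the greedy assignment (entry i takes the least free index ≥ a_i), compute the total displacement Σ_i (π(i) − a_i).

Σπ = 5·6/2 = 15 (π permutes [5]); Σa = 1+3+4+1+3 = 12; disp = 15−12 = 3.

3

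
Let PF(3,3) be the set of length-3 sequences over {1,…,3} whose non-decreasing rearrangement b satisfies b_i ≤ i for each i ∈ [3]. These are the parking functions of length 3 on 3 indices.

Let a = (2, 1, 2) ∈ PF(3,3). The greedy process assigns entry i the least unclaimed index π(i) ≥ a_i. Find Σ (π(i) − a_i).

1

Σπ(i) = 1+…+3 = 6; Σa = 2+1+2 = 5; disp = 6−5 = 1.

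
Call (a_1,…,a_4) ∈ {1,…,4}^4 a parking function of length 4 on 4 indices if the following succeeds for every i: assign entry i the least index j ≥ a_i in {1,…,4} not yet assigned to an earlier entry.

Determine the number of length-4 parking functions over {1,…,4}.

125

|PF(4,4)| = 1·5^3 = 1·125 = 125 (Konheim–Weiss)
E.g. (1,3,1,3) → sorted (1,1,3,3): b_i ≤ i ∀i, a PF.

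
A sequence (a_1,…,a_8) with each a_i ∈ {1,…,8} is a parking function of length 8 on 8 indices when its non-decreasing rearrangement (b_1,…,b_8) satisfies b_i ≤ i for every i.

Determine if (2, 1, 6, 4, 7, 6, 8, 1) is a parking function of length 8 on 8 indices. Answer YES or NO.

NO

Order a: b = (1, 1, 2, 4, 6, 6, 7, 8).
  b_1=1 ≤ 1
  b_2=1 ≤ 2
  b_3=2 ≤ 3
  b_4=4 ≤ 4
  b_5=6 > 5
  fails at i=5 ⇒ NO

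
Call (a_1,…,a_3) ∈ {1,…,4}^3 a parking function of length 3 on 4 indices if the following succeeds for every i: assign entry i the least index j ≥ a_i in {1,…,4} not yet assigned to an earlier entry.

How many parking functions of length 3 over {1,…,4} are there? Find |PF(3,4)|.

|PF| = (4−3+1)·(4+1)^(3−1) = 2×25 = 50
Example (3,2,2) → sorted (2,2,3): b_i ≤ 1+i ∀i, a PF.

50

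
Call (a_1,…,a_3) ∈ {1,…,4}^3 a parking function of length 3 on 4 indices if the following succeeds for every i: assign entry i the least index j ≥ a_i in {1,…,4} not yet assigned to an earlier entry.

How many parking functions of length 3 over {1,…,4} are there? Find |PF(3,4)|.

#PF = 2·5^2 = 2·25 = 50
Example (3,1,1) → sorted (1,1,3): b_i ≤ 1+i ∀i, a PF.

50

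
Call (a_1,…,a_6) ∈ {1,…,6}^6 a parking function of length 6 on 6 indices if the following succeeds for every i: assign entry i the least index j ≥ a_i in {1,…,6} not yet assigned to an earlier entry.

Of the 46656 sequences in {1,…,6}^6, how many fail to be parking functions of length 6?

29849

|PF(6,6)| = (7−6)·7^(6−1) = 1 · 16807 = 16807 [KW]
Check (3,5,6,3,6,1) → sorted (1,3,3,5,6,6): b_2=3>2, not a PF.
6^6 − 16807 = 46656 − 16807 = 29849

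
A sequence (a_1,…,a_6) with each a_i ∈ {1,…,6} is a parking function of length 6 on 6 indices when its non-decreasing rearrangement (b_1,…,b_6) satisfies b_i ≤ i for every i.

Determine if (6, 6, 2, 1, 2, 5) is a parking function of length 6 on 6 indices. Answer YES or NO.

NO

Rearranged: b = (1, 2, 2, 5, 6, 6).
  b_1=1 ≤ 1
  b_2=2 ≤ 2
  b_3=2 ≤ 3
  b_4=5 > 4
  fails at i=4 ⇒ NO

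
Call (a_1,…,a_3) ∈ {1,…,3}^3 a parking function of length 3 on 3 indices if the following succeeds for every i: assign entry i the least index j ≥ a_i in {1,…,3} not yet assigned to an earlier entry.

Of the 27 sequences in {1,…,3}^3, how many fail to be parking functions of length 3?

11

Count = 1·4^2 = 1·16 = 16
Example (3,3,3) → sorted (3,3,3): b_1=3>1, not a PF.
So 27 − 16 = 11 fail.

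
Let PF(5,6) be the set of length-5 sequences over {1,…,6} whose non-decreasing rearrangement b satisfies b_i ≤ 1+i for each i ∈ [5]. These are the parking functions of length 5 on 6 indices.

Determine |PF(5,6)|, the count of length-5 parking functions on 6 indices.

#PF = (6+1−5)·(6+1)^{5−1} = 2·2401 = 4802 (Pollak)
One tuple (2,1,1,6,1) → sorted (1,1,1,2,6): b_i ≤ 1+i ∀i, a PF.

4802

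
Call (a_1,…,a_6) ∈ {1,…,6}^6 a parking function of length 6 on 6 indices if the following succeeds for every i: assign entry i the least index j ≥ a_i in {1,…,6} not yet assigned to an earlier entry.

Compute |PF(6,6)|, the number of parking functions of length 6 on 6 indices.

#PF = (7−6)·7^(6−1) = 1×16807 = 16807 (Pollak)
Example (6,1,5,3,4,1) → sorted (1,1,3,4,5,6): b_i ≤ i ∀i, a PF.

16807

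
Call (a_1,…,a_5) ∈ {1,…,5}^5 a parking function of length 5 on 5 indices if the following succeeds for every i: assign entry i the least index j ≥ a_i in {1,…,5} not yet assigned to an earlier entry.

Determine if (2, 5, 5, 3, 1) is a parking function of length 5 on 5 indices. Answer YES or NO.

NO

Order a: b = (1, 2, 3, 5, 5).
  b_1=1 ≤ 1
  b_2=2 ≤ 2
  b_3=3 ≤ 3
  b_4=5 > 4
  fails at i=4 ⇒ NO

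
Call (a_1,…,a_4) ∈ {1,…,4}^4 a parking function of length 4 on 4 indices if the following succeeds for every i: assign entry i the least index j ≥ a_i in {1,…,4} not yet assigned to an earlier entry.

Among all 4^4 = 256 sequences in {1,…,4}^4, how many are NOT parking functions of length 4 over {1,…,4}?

#PF = 1·5^3 = 1·125 = 125
One tuple (4,4,4,3) → sorted (3,4,4,4): b_1=3>1, not a PF.
So 256 − 125 = 131 fail.

131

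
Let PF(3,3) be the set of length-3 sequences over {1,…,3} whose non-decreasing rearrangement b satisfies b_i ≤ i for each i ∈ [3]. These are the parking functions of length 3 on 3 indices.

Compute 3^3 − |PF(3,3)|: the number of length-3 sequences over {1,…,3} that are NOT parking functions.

Count = (3+1−3)·(3+1)^{3−1} = 1·16 = 16
E.g. (3,2,3) → sorted (2,3,3): b_1=2>1, not a PF.
So 27 − 16 = 11 fail.

11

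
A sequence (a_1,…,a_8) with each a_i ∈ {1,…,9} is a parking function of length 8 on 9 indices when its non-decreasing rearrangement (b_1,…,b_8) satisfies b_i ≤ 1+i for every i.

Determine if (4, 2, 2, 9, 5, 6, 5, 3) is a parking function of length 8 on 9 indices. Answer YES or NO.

Sorted: b = (2, 2, 3, 4, 5, 5, 6, 9).
  b_1=2 ≤ 2
  b_2=2 ≤ 3
  b_3=3 ≤ 4
  b_4=4 ≤ 5
  b_5=5 ≤ 6
  b_6=5 ≤ 7
  b_7=6 ≤ 8
  b_8=9 ≤ 9
All bounds hold ⇒ YES

YES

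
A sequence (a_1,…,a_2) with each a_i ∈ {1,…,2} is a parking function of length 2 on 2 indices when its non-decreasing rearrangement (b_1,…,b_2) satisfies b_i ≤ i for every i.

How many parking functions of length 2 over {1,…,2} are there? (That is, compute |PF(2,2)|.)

3

|PF(2,2)| = (3−2)·3^(2−1) = 1×3 = 3 [KW]
Example (1,2) → sorted (1,2): b_i ≤ i ∀i, a PF.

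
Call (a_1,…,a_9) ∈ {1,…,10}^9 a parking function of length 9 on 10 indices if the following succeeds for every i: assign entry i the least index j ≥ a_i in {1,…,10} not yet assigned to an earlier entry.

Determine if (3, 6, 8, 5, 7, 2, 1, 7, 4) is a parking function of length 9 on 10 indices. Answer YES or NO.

Rearranged: b = (1, 2, 3, 4, 5, 6, 7, 7, 8).
  b_1=1 ≤ 2
  b_2=2 ≤ 3
  b_3=3 ≤ 4
  b_4=4 ≤ 5
  b_5=5 ≤ 6
  b_6=6 ≤ 7
  b_7=7 ≤ 8
  b_8=7 ≤ 9
  b_9=8 ≤ 10
All bounds hold ⇒ YES

YES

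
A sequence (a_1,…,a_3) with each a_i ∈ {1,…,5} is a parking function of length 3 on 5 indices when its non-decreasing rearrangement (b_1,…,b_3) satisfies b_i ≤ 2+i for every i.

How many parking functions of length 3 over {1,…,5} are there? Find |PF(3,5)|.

108

Count = (5+1−3)·(5+1)^{3−1} = 3·36 = 108
Example (2,4,2) → sorted (2,2,4): b_i ≤ 2+i ∀i, a PF.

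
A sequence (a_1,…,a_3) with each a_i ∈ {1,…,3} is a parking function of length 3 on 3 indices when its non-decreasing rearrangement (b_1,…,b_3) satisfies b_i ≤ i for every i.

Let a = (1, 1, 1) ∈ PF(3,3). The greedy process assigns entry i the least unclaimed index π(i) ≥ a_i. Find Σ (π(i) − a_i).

3

Σπ(i) = 1+…+3 = 6; Σa = 1+1+1 = 3; disp = 6−3 = 3.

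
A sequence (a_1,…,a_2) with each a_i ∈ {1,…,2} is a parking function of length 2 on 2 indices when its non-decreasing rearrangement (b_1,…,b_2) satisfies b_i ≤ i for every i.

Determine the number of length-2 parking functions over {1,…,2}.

3

|PF(2,2)| = 1·3^1 = 1 · 3 = 3 (Konheim–Weiss)
Example (1,1) → sorted (1,1): b_i ≤ i ∀i, a PF.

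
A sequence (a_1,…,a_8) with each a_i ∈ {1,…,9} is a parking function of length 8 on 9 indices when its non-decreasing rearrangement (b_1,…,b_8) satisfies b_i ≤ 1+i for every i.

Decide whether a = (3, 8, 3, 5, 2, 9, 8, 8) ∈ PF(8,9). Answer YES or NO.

NO

Order a: b = (2, 3, 3, 5, 8, 8, 8, 9).
  b_1=2 ≤ 2
  b_2=3 ≤ 3
  b_3=3 ≤ 4
  b_4=5 ≤ 5
  b_5=8 > 6
  fails at i=5 ⇒ NO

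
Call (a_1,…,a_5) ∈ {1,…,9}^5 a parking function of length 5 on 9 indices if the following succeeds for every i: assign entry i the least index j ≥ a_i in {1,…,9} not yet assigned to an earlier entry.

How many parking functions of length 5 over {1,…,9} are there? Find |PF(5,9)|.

#PF = (9−5+1)·(9+1)^(5−1) = 5 · 10000 = 50000 (Pollak)
Example (2,4,8,1,2) → sorted (1,2,2,4,8): b_i ≤ 4+i ∀i, a PF.

50000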